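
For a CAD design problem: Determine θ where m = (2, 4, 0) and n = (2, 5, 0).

m·n = 2·2 + 4·5 + 0·0 = 4 + 20 + 0 = 24
|m| = √(2² + 4² + 0²) = √20 ≈ 4.472
|n| = √(2² + 5² + 0²) = √29 ≈ 5.385
cos θ = (m·n)/(|m||n|) = 24/(4.472·5.385) ≈ 0.9965
θ = arccos(0.9965) ≈ 4.764°

4.764°


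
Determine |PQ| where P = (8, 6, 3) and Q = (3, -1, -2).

d = √[(x₂-x₁)² + (y₂-y₁)² + (z₂-z₁)²]
  = √[(-5)² + (-7)² + (-5)²]
  = √[25 + 49 + 25]
  = √99
  ≈ 9.95

9.95


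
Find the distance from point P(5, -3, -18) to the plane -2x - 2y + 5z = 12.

distance = |a·x₀ + b·y₀ + c·z₀ - d| / √(a² + b² + c²)
  = |(-2)·5 + (-2)·(-3) + 5·(-18) - 12| / √((-2)² + (-2)² + 5²)
  = |-10 + 6 - 90 - 12| / √(4 + 4 + 25)
  = |-106| / √33
  = 106 / 5.745
  ≈ 18.45

18.45


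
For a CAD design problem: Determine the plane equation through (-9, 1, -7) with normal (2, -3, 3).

The plane through P with normal n = (a, b, c) satisfies n·(r - P) = 0,
i.e. ax + by + cz = a·x₀ + b·y₀ + c·z₀.
d = 2·(-9) + (-3)·1 + 3·(-7)
  = -18 - 3 - 21
  = -42
Equation: 2x - 3y + 3z = -42

2x - 3y + 3z = -42


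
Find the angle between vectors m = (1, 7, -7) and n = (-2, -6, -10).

m·n = 1·(-2) + 7·(-6) + (-7)·(-10) = -2 - 42 + 70 = 26
|m| = √(1² + 7² + (-7)²) = √99 ≈ 9.95
|n| = √((-2)² + (-6)² + (-10)²) = √140 ≈ 11.83
cos θ = (m·n)/(|m||n|) = 26/(9.95·11.83) ≈ 0.2208
θ = arccos(0.2208) ≈ 77.24°

77.24°


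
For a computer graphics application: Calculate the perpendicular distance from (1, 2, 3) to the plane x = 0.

distance = |a·x₀ + b·y₀ + c·z₀ - d| / √(a² + b² + c²)
  = |1·1 + 0·2 + 0·3 - 0| / √(1² + 0² + 0²)
  = |1 + 0 + 0 + 0| / √(1 + 0 + 0)
  = |1| / √1
  = 1 / 1
  ≈ 1

1


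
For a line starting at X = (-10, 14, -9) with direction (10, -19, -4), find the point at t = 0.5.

P(t) = X + t·d
  = (-10 + 10·0.5, 14 + (-19)·0.5, -9 + (-4)·0.5)
  = (-10 + 5, 14 - 9.5, -9 - 2)
  = (-5, 4.5, -11)

(-5, 4.5, -11)


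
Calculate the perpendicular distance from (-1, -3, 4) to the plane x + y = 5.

distance = |a·x₀ + b·y₀ + c·z₀ - d| / √(a² + b² + c²)
  = |1·(-1) + 1·(-3) + 0·4 - 5| / √(1² + 1² + 0²)
  = |-1 - 3 + 0 - 5| / √(1 + 1 + 0)
  = |-9| / √2
  = 9 / 1.414
  ≈ 6.364

6.364


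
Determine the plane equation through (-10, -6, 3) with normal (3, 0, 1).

The plane through P with normal n = (a, b, c) satisfies n·(r - P) = 0,
i.e. ax + by + cz = a·x₀ + b·y₀ + c·z₀.
d = 3·(-10) + 0·(-6) + 1·3
  = -30 + 0 + 3
  = -27
Equation: 3x + z = -27

3x + z = -27


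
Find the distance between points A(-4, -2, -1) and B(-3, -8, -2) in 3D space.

d = √[(x₂-x₁)² + (y₂-y₁)² + (z₂-z₁)²]
  = √[1² + (-6)² + (-1)²]
  = √[1 + 36 + 1]
  = √38
  ≈ 6.164

6.164


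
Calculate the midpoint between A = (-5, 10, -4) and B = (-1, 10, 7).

M = ((x₁+x₂)/2, (y₁+y₂)/2, (z₁+z₂)/2)
  = ((-5 - 1)/2, (10 + 10)/2, (-4 + 7)/2)
  = (-6/2, 20/2, 3/2)
  = (-3, 10, 1.5)

(-3, 10, 1.5)


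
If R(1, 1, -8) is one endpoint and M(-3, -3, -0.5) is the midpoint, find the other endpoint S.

S = 2M - R
  = (2·(-3) - 1, 2·(-3) - 1, 2·(-0.5) - (-8))
  = (-6 - 1, -6 - 1, -1 + 8)
  = (-7, -7, 7)

(-7, -7, 7)


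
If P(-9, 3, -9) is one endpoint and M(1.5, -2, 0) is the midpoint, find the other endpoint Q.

Q = 2M - P
  = (2·1.5 - (-9), 2·(-2) - 3, 2·0 - (-9))
  = (3 + 9, -4 - 3, 0 + 9)
  = (12, -7, 9)

(12, -7, 9)


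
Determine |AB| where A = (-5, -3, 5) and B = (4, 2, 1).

d = √[(x₂-x₁)² + (y₂-y₁)² + (z₂-z₁)²]
  = √[9² + 5² + (-4)²]
  = √[81 + 25 + 16]
  = √122
  ≈ 11.05

11.05


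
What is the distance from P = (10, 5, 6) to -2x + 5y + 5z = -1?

distance = |a·x₀ + b·y₀ + c·z₀ - d| / √(a² + b² + c²)
  = |(-2)·10 + 5·5 + 5·6 - (-1)| / √((-2)² + 5² + 5²)
  = |-20 + 25 + 30 + 1| / √(4 + 25 + 25)
  = |36| / √54
  = 36 / 7.348
  ≈ 4.899

4.899


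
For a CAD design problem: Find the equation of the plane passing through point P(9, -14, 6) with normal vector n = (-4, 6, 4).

The plane through P with normal n = (a, b, c) satisfies n·(r - P) = 0,
i.e. ax + by + cz = a·x₀ + b·y₀ + c·z₀.
d = (-4)·9 + 6·(-14) + 4·6
  = -36 - 84 + 24
  = -96
Equation: -4x + 6y + 4z = -96

-4x + 6y + 4z = -96


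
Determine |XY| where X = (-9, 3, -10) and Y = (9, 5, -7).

d = √[(x₂-x₁)² + (y₂-y₁)² + (z₂-z₁)²]
  = √[18² + 2² + 3²]
  = √[324 + 4 + 9]
  = √337
  ≈ 18.36

18.36


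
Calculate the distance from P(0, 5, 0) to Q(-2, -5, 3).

d = √[(x₂-x₁)² + (y₂-y₁)² + (z₂-z₁)²]
  = √[(-2)² + (-10)² + 3²]
  = √[4 + 100 + 9]
  = √113
  ≈ 10.63

10.63


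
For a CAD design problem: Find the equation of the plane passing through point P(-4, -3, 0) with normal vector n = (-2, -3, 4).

The plane through P with normal n = (a, b, c) satisfies n·(r - P) = 0,
i.e. ax + by + cz = a·x₀ + b·y₀ + c·z₀.
d = (-2)·(-4) + (-3)·(-3) + 4·0
  = 8 + 9 + 0
  = 17
Equation: -2x - 3y + 4z = 17

-2x - 3y + 4z = 17


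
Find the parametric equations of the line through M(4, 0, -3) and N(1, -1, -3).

Direction vector d = N - M = (1 - 4, -1 + 0, -3 + 3) = (-3, -1, 0)
Parametric form r = M + t·d:
x = 4 - 3t, y = 0 - t, z = -3

x = 4 - 3t, y = 0 - t, z = -3


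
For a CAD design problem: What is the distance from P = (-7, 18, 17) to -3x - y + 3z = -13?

distance = |a·x₀ + b·y₀ + c·z₀ - d| / √(a² + b² + c²)
  = |(-3)·(-7) + (-1)·18 + 3·17 - (-13)| / √((-3)² + (-1)² + 3²)
  = |21 - 18 + 51 + 13| / √(9 + 1 + 9)
  = |67| / √19
  = 67 / 4.359
  ≈ 15.37

15.37


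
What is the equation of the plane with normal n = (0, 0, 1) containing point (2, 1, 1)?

The plane through P with normal n = (a, b, c) satisfies n·(r - P) = 0,
i.e. ax + by + cz = a·x₀ + b·y₀ + c·z₀.
d = 0·2 + 0·1 + 1·1
  = 0 + 0 + 1
  = 1
Equation: z = 1

z = 1


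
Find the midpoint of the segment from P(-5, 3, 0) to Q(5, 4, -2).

M = ((x₁+x₂)/2, (y₁+y₂)/2, (z₁+z₂)/2)
  = ((-5 + 5)/2, (3 + 4)/2, (0 - 2)/2)
  = (0/2, 7/2, -2/2)
  = (0, 3.5, -1)

(0, 3.5, -1)


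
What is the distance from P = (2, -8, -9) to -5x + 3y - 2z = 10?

distance = |a·x₀ + b·y₀ + c·z₀ - d| / √(a² + b² + c²)
  = |(-5)·2 + 3·(-8) + (-2)·(-9) - 10| / √((-5)² + 3² + (-2)²)
  = |-10 - 24 + 18 - 10| / √(25 + 9 + 4)
  = |-26| / √38
  = 26 / 6.164
  ≈ 4.218

4.218


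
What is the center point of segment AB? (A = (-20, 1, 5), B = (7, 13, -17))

M = ((x₁+x₂)/2, (y₁+y₂)/2, (z₁+z₂)/2)
  = ((-20 + 7)/2, (1 + 13)/2, (5 - 17)/2)
  = (-13/2, 14/2, -12/2)
  = (-6.5, 7, -6)

(-6.5, 7, -6)


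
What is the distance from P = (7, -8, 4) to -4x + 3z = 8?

distance = |a·x₀ + b·y₀ + c·z₀ - d| / √(a² + b² + c²)
  = |(-4)·7 + 0·(-8) + 3·4 - 8| / √((-4)² + 0² + 3²)
  = |-28 + 0 + 12 - 8| / √(16 + 0 + 9)
  = |-24| / √25
  = 24 / 5
  ≈ 4.8

4.8


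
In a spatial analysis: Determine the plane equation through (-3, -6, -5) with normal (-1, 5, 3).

The plane through P with normal n = (a, b, c) satisfies n·(r - P) = 0,
i.e. ax + by + cz = a·x₀ + b·y₀ + c·z₀.
d = (-1)·(-3) + 5·(-6) + 3·(-5)
  = 3 - 30 - 15
  = -42
Equation: -x + 5y + 3z = -42

-x + 5y + 3z = -42


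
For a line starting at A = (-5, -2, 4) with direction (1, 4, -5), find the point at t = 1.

P(t) = A + t·d
  = (-5 + 1·1, -2 + 4·1, 4 + (-5)·1)
  = (-5 + 1, -2 + 4, 4 - 5)
  = (-4, 2, -1)

(-4, 2, -1)


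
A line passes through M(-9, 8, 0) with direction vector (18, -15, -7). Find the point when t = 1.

P(t) = M + t·d
  = (-9 + 18·1, 8 + (-15)·1, 0 + (-7)·1)
  = (-9 + 18, 8 - 15, 0 - 7)
  = (9, -7, -7)

(9, -7, -7)


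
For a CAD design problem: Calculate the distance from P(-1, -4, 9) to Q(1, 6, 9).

d = √[(x₂-x₁)² + (y₂-y₁)² + (z₂-z₁)²]
  = √[2² + 10² + 0²]
  = √[4 + 100 + 0]
  = √104
  ≈ 10.2

10.2


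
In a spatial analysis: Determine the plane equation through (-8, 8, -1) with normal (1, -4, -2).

The plane through P with normal n = (a, b, c) satisfies n·(r - P) = 0,
i.e. ax + by + cz = a·x₀ + b·y₀ + c·z₀.
d = 1·(-8) + (-4)·8 + (-2)·(-1)
  = -8 - 32 + 2
  = -38
Equation: x - 4y - 2z = -38

x - 4y - 2z = -38


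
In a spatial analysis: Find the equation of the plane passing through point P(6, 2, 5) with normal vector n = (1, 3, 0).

The plane through P with normal n = (a, b, c) satisfies n·(r - P) = 0,
i.e. ax + by + cz = a·x₀ + b·y₀ + c·z₀.
d = 1·6 + 3·2 + 0·5
  = 6 + 6 + 0
  = 12
Equation: x + 3y = 12

x + 3y = 12


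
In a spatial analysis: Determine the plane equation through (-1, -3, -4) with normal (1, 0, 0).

The plane through P with normal n = (a, b, c) satisfies n·(r - P) = 0,
i.e. ax + by + cz = a·x₀ + b·y₀ + c·z₀.
d = 1·(-1) + 0·(-3) + 0·(-4)
  = -1 + 0 + 0
  = -1
Equation: x = -1

x = -1


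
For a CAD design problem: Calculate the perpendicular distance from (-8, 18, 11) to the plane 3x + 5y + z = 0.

distance = |a·x₀ + b·y₀ + c·z₀ - d| / √(a² + b² + c²)
  = |3·(-8) + 5·18 + 1·11 - 0| / √(3² + 5² + 1²)
  = |-24 + 90 + 11 + 0| / √(9 + 25 + 1)
  = |77| / √35
  = 77 / 5.916
  ≈ 13.02

13.02


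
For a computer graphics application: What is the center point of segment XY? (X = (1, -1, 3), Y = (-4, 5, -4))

M = ((x₁+x₂)/2, (y₁+y₂)/2, (z₁+z₂)/2)
  = ((1 - 4)/2, (-1 + 5)/2, (3 - 4)/2)
  = (-3/2, 4/2, -1/2)
  = (-1.5, 2, -0.5)

(-1.5, 2, -0.5)


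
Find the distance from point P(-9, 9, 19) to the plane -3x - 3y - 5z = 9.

distance = |a·x₀ + b·y₀ + c·z₀ - d| / √(a² + b² + c²)
  = |(-3)·(-9) + (-3)·9 + (-5)·19 - 9| / √((-3)² + (-3)² + (-5)²)
  = |27 - 27 - 95 - 9| / √(9 + 9 + 25)
  = |-104| / √43
  = 104 / 6.557
  ≈ 15.86

15.86


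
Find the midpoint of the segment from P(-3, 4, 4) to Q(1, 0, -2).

M = ((x₁+x₂)/2, (y₁+y₂)/2, (z₁+z₂)/2)
  = ((-3 + 1)/2, (4 + 0)/2, (4 - 2)/2)
  = (-2/2, 4/2, 2/2)
  = (-1, 2, 1)

(-1, 2, 1)


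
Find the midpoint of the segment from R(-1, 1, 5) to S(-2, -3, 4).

M = ((x₁+x₂)/2, (y₁+y₂)/2, (z₁+z₂)/2)
  = ((-1 - 2)/2, (1 - 3)/2, (5 + 4)/2)
  = (-3/2, -2/2, 9/2)
  = (-1.5, -1, 4.5)

(-1.5, -1, 4.5)


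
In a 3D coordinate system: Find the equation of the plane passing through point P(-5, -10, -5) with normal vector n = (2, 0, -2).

The plane through P with normal n = (a, b, c) satisfies n·(r - P) = 0,
i.e. ax + by + cz = a·x₀ + b·y₀ + c·z₀.
d = 2·(-5) + 0·(-10) + (-2)·(-5)
  = -10 + 0 + 10
  = 0
Equation: 2x - 2z = 0

2x - 2z = 0


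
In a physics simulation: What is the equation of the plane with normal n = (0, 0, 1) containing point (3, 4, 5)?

The plane through P with normal n = (a, b, c) satisfies n·(r - P) = 0,
i.e. ax + by + cz = a·x₀ + b·y₀ + c·z₀.
d = 0·3 + 0·4 + 1·5
  = 0 + 0 + 5
  = 5
Equation: z = 5

z = 5


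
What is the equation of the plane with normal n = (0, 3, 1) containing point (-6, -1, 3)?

The plane through P with normal n = (a, b, c) satisfies n·(r - P) = 0,
i.e. ax + by + cz = a·x₀ + b·y₀ + c·z₀.
d = 0·(-6) + 3·(-1) + 1·3
  = 0 - 3 + 3
  = 0
Equation: 3y + z = 0

3y + z = 0


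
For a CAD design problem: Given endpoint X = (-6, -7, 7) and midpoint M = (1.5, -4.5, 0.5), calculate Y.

Y = 2M - X
  = (2·1.5 - (-6), 2·(-4.5) - (-7), 2·0.5 - 7)
  = (3 + 6, -9 + 7, 1 - 7)
  = (9, -2, -6)

(9, -2, -6)


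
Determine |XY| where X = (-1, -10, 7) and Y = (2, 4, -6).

d = √[(x₂-x₁)² + (y₂-y₁)² + (z₂-z₁)²]
  = √[3² + 14² + (-13)²]
  = √[9 + 196 + 169]
  = √374
  ≈ 19.34

19.34


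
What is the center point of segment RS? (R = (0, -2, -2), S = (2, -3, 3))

M = ((x₁+x₂)/2, (y₁+y₂)/2, (z₁+z₂)/2)
  = ((0 + 2)/2, (-2 - 3)/2, (-2 + 3)/2)
  = (2/2, -5/2, 1/2)
  = (1, -2.5, 0.5)

(1, -2.5, 0.5)


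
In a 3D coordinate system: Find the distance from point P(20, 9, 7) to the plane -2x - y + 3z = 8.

distance = |a·x₀ + b·y₀ + c·z₀ - d| / √(a² + b² + c²)
  = |(-2)·20 + (-1)·9 + 3·7 - 8| / √((-2)² + (-1)² + 3²)
  = |-40 - 9 + 21 - 8| / √(4 + 1 + 9)
  = |-36| / √14
  = 36 / 3.742
  ≈ 9.621

9.621


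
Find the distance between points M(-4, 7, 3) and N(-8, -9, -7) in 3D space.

d = √[(x₂-x₁)² + (y₂-y₁)² + (z₂-z₁)²]
  = √[(-4)² + (-16)² + (-10)²]
  = √[16 + 256 + 100]
  = √372
  ≈ 19.29

19.29


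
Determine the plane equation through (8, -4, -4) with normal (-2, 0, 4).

The plane through P with normal n = (a, b, c) satisfies n·(r - P) = 0,
i.e. ax + by + cz = a·x₀ + b·y₀ + c·z₀.
d = (-2)·8 + 0·(-4) + 4·(-4)
  = -16 + 0 - 16
  = -32
Equation: -2x + 4z = -32

-2x + 4z = -32


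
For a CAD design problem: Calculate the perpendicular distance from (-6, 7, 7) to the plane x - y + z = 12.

distance = |a·x₀ + b·y₀ + c·z₀ - d| / √(a² + b² + c²)
  = |1·(-6) + (-1)·7 + 1·7 - 12| / √(1² + (-1)² + 1²)
  = |-6 - 7 + 7 - 12| / √(1 + 1 + 1)
  = |-18| / √3
  = 18 / 1.732
  ≈ 10.39

10.39


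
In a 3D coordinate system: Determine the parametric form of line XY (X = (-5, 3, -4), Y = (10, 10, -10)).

Direction vector d = Y - X = (10 + 5, 10 - 3, -10 + 4) = (15, 7, -6)
Parametric form r = X + t·d:
x = -5 + 15t, y = 3 + 7t, z = -4 - 6t

x = -5 + 15t, y = 3 + 7t, z = -4 - 6t


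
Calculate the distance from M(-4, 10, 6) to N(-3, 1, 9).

d = √[(x₂-x₁)² + (y₂-y₁)² + (z₂-z₁)²]
  = √[1² + (-9)² + 3²]
  = √[1 + 81 + 9]
  = √91
  ≈ 9.539

9.539


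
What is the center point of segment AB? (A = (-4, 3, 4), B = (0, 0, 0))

M = ((x₁+x₂)/2, (y₁+y₂)/2, (z₁+z₂)/2)
  = ((-4 + 0)/2, (3 + 0)/2, (4 + 0)/2)
  = (-4/2, 3/2, 4/2)
  = (-2, 1.5, 2)

(-2, 1.5, 2)


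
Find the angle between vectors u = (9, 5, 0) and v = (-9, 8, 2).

u·v = 9·(-9) + 5·8 + 0·2 = -81 + 40 + 0 = -41
|u| = √(9² + 5² + 0²) = √106 ≈ 10.3
|v| = √((-9)² + 8² + 2²) = √149 ≈ 12.21
cos θ = (u·v)/(|u||v|) = -41/(10.3·12.21) ≈ -0.3262
θ = arccos(-0.3262) ≈ 109°

109°


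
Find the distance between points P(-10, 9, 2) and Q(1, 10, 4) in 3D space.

d = √[(x₂-x₁)² + (y₂-y₁)² + (z₂-z₁)²]
  = √[11² + 1² + 2²]
  = √[121 + 1 + 4]
  = √126
  ≈ 11.22

11.22


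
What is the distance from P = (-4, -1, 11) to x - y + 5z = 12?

distance = |a·x₀ + b·y₀ + c·z₀ - d| / √(a² + b² + c²)
  = |1·(-4) + (-1)·(-1) + 5·11 - 12| / √(1² + (-1)² + 5²)
  = |-4 + 1 + 55 - 12| / √(1 + 1 + 25)
  = |40| / √27
  = 40 / 5.196
  ≈ 7.698

7.698


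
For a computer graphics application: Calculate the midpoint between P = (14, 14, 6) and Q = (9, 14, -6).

M = ((x₁+x₂)/2, (y₁+y₂)/2, (z₁+z₂)/2)
  = ((14 + 9)/2, (14 + 14)/2, (6 - 6)/2)
  = (23/2, 28/2, 0/2)
  = (11.5, 14, 0)

(11.5, 14, 0)


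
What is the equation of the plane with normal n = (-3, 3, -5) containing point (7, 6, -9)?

The plane through P with normal n = (a, b, c) satisfies n·(r - P) = 0,
i.e. ax + by + cz = a·x₀ + b·y₀ + c·z₀.
d = (-3)·7 + 3·6 + (-5)·(-9)
  = -21 + 18 + 45
  = 42
Equation: -3x + 3y - 5z = 42

-3x + 3y - 5z = 42


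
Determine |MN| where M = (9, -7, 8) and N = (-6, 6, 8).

d = √[(x₂-x₁)² + (y₂-y₁)² + (z₂-z₁)²]
  = √[(-15)² + 13² + 0²]
  = √[225 + 169 + 0]
  = √394
  ≈ 19.85

19.85


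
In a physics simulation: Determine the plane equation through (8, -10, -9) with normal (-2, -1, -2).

The plane through P with normal n = (a, b, c) satisfies n·(r - P) = 0,
i.e. ax + by + cz = a·x₀ + b·y₀ + c·z₀.
d = (-2)·8 + (-1)·(-10) + (-2)·(-9)
  = -16 + 10 + 18
  = 12
Equation: -2x - y - 2z = 12

-2x - y - 2z = 12


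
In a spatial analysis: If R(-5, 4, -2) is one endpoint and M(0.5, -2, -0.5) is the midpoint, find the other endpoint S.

S = 2M - R
  = (2·0.5 - (-5), 2·(-2) - 4, 2·(-0.5) - (-2))
  = (1 + 5, -4 - 4, -1 + 2)
  = (6, -8, 1)

(6, -8, 1)


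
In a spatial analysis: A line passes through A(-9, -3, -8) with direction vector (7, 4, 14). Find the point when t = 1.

P(t) = A + t·d
  = (-9 + 7·1, -3 + 4·1, -8 + 14·1)
  = (-9 + 7, -3 + 4, -8 + 14)
  = (-2, 1, 6)

(-2, 1, 6)


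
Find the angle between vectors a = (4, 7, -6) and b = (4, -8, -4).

a·b = 4·4 + 7·(-8) + (-6)·(-4) = 16 - 56 + 24 = -16
|a| = √(4² + 7² + (-6)²) = √101 ≈ 10.05
|b| = √(4² + (-8)² + (-4)²) = √96 ≈ 9.798
cos θ = (a·b)/(|a||b|) = -16/(10.05·9.798) ≈ -0.1625
θ = arccos(-0.1625) ≈ 99.35°

99.35°


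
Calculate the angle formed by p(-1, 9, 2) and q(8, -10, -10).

p·q = (-1)·8 + 9·(-10) + 2·(-10) = -8 - 90 - 20 = -118
|p| = √((-1)² + 9² + 2²) = √86 ≈ 9.274
|q| = √(8² + (-10)² + (-10)²) = √264 ≈ 16.25
cos θ = (p·q)/(|p||q|) = -118/(9.274·16.25) ≈ -0.7831
θ = arccos(-0.7831) ≈ 141.5°

141.5°


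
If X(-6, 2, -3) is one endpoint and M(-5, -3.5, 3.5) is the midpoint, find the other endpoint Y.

Y = 2M - X
  = (2·(-5) - (-6), 2·(-3.5) - 2, 2·3.5 - (-3))
  = (-10 + 6, -7 - 2, 7 + 3)
  = (-4, -9, 10)

(-4, -9, 10)


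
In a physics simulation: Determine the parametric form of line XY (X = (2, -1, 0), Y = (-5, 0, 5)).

Direction vector d = Y - X = (-5 - 2, 0 + 1, 5 + 0) = (-7, 1, 5)
Parametric form r = X + t·d:
x = 2 - 7t, y = -1 + t, z = 0 + 5t

x = 2 - 7t, y = -1 + t, z = 0 + 5t


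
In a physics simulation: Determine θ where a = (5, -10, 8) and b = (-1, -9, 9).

a·b = 5·(-1) + (-10)·(-9) + 8·9 = -5 + 90 + 72 = 157
|a| = √(5² + (-10)² + 8²) = √189 ≈ 13.75
|b| = √((-1)² + (-9)² + 9²) = √163 ≈ 12.77
cos θ = (a·b)/(|a||b|) = 157/(13.75·12.77) ≈ 0.8945
θ = arccos(0.8945) ≈ 26.56°

26.56°


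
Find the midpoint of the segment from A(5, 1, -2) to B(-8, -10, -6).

M = ((x₁+x₂)/2, (y₁+y₂)/2, (z₁+z₂)/2)
  = ((5 - 8)/2, (1 - 10)/2, (-2 - 6)/2)
  = (-3/2, -9/2, -8/2)
  = (-1.5, -4.5, -4)

(-1.5, -4.5, -4)


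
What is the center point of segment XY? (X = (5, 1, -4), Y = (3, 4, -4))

M = ((x₁+x₂)/2, (y₁+y₂)/2, (z₁+z₂)/2)
  = ((5 + 3)/2, (1 + 4)/2, (-4 - 4)/2)
  = (8/2, 5/2, -8/2)
  = (4, 2.5, -4)

(4, 2.5, -4)


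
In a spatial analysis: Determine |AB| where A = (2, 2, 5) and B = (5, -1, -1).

d = √[(x₂-x₁)² + (y₂-y₁)² + (z₂-z₁)²]
  = √[3² + (-3)² + (-6)²]
  = √[9 + 9 + 36]
  = √54
  ≈ 7.348

7.348


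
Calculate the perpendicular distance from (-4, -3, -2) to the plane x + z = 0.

distance = |a·x₀ + b·y₀ + c·z₀ - d| / √(a² + b² + c²)
  = |1·(-4) + 0·(-3) + 1·(-2) - 0| / √(1² + 0² + 1²)
  = |-4 + 0 - 2 + 0| / √(1 + 0 + 1)
  = |-6| / √2
  = 6 / 1.414
  ≈ 4.243

4.243


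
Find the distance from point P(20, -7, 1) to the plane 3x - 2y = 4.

distance = |a·x₀ + b·y₀ + c·z₀ - d| / √(a² + b² + c²)
  = |3·20 + (-2)·(-7) + 0·1 - 4| / √(3² + (-2)² + 0²)
  = |60 + 14 + 0 - 4| / √(9 + 4 + 0)
  = |70| / √13
  = 70 / 3.606
  ≈ 19.41

19.41


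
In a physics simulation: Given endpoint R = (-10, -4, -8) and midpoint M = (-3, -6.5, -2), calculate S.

S = 2M - R
  = (2·(-3) - (-10), 2·(-6.5) - (-4), 2·(-2) - (-8))
  = (-6 + 10, -13 + 4, -4 + 8)
  = (4, -9, 4)

(4, -9, 4)


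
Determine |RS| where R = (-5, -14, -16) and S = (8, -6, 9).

d = √[(x₂-x₁)² + (y₂-y₁)² + (z₂-z₁)²]
  = √[13² + 8² + 25²]
  = √[169 + 64 + 625]
  = √858
  ≈ 29.29

29.29


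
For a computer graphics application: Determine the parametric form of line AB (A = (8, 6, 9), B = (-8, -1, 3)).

Direction vector d = B - A = (-8 - 8, -1 - 6, 3 - 9) = (-16, -7, -6)
Parametric form r = A + t·d:
x = 8 - 16t, y = 6 - 7t, z = 9 - 6t

x = 8 - 16t, y = 6 - 7t, z = 9 - 6t


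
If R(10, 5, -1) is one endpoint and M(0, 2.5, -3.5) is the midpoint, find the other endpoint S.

S = 2M - R
  = (2·0 - 10, 2·2.5 - 5, 2·(-3.5) - (-1))
  = (0 - 10, 5 - 5, -7 + 1)
  = (-10, 0, -6)

(-10, 0, -6)


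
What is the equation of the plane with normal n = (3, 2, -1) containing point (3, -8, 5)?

The plane through P with normal n = (a, b, c) satisfies n·(r - P) = 0,
i.e. ax + by + cz = a·x₀ + b·y₀ + c·z₀.
d = 3·3 + 2·(-8) + (-1)·5
  = 9 - 16 - 5
  = -12
Equation: 3x + 2y - z = -12

3x + 2y - z = -12


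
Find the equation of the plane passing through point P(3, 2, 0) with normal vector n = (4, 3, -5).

The plane through P with normal n = (a, b, c) satisfies n·(r - P) = 0,
i.e. ax + by + cz = a·x₀ + b·y₀ + c·z₀.
d = 4·3 + 3·2 + (-5)·0
  = 12 + 6 + 0
  = 18
Equation: 4x + 3y - 5z = 18

4x + 3y - 5z = 18


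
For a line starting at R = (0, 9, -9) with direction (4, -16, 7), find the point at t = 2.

P(t) = R + t·d
  = (0 + 4·2, 9 + (-16)·2, -9 + 7·2)
  = (0 + 8, 9 - 32, -9 + 14)
  = (8, -23, 5)

(8, -23, 5)


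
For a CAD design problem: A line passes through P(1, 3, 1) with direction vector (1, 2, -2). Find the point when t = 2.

P(t) = P + t·d
  = (1 + 1·2, 3 + 2·2, 1 + (-2)·2)
  = (1 + 2, 3 + 4, 1 - 4)
  = (3, 7, -3)

(3, 7, -3)


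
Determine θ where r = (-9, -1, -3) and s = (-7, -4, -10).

r·s = (-9)·(-7) + (-1)·(-4) + (-3)·(-10) = 63 + 4 + 30 = 97
|r| = √((-9)² + (-1)² + (-3)²) = √91 ≈ 9.539
|s| = √((-7)² + (-4)² + (-10)²) = √165 ≈ 12.85
cos θ = (r·s)/(|r||s|) = 97/(9.539·12.85) ≈ 0.7916
θ = arccos(0.7916) ≈ 37.66°

37.66°


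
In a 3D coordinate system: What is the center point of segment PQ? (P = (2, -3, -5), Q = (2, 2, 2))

M = ((x₁+x₂)/2, (y₁+y₂)/2, (z₁+z₂)/2)
  = ((2 + 2)/2, (-3 + 2)/2, (-5 + 2)/2)
  = (4/2, -1/2, -3/2)
  = (2, -0.5, -1.5)

(2, -0.5, -1.5)


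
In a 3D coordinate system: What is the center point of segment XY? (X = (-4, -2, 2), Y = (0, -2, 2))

M = ((x₁+x₂)/2, (y₁+y₂)/2, (z₁+z₂)/2)
  = ((-4 + 0)/2, (-2 - 2)/2, (2 + 2)/2)
  = (-4/2, -4/2, 4/2)
  = (-2, -2, 2)

(-2, -2, 2)


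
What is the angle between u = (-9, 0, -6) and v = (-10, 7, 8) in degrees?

u·v = (-9)·(-10) + 0·7 + (-6)·8 = 90 + 0 - 48 = 42
|u| = √((-9)² + 0² + (-6)²) = √117 ≈ 10.82
|v| = √((-10)² + 7² + 8²) = √213 ≈ 14.59
cos θ = (u·v)/(|u||v|) = 42/(10.82·14.59) ≈ 0.2661
θ = arccos(0.2661) ≈ 74.57°

74.57°


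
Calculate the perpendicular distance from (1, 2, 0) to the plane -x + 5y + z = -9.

distance = |a·x₀ + b·y₀ + c·z₀ - d| / √(a² + b² + c²)
  = |(-1)·1 + 5·2 + 1·0 - (-9)| / √((-1)² + 5² + 1²)
  = |-1 + 10 + 0 + 9| / √(1 + 25 + 1)
  = |18| / √27
  = 18 / 5.196
  ≈ 3.464

3.464


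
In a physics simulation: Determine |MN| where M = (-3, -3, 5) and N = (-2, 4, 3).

d = √[(x₂-x₁)² + (y₂-y₁)² + (z₂-z₁)²]
  = √[1² + 7² + (-2)²]
  = √[1 + 49 + 4]
  = √54
  ≈ 7.348

7.348


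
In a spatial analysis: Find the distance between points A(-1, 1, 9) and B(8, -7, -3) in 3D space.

d = √[(x₂-x₁)² + (y₂-y₁)² + (z₂-z₁)²]
  = √[9² + (-8)² + (-12)²]
  = √[81 + 64 + 144]
  = √289
  ≈ 17

17


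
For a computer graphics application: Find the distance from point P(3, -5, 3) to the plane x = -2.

distance = |a·x₀ + b·y₀ + c·z₀ - d| / √(a² + b² + c²)
  = |1·3 + 0·(-5) + 0·3 - (-2)| / √(1² + 0² + 0²)
  = |3 + 0 + 0 + 2| / √(1 + 0 + 0)
  = |5| / √1
  = 5 / 1
  ≈ 5

5


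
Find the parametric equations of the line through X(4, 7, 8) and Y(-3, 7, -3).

Direction vector d = Y - X = (-3 - 4, 7 - 7, -3 - 8) = (-7, 0, -11)
Parametric form r = X + t·d:
x = 4 - 7t, y = 7, z = 8 - 11t

x = 4 - 7t, y = 7, z = 8 - 11t


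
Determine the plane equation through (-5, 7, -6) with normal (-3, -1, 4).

The plane through P with normal n = (a, b, c) satisfies n·(r - P) = 0,
i.e. ax + by + cz = a·x₀ + b·y₀ + c·z₀.
d = (-3)·(-5) + (-1)·7 + 4·(-6)
  = 15 - 7 - 24
  = -16
Equation: -3x - y + 4z = -16

-3x - y + 4z = -16


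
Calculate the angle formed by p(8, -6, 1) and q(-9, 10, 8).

p·q = 8·(-9) + (-6)·10 + 1·8 = -72 - 60 + 8 = -124
|p| = √(8² + (-6)² + 1²) = √101 ≈ 10.05
|q| = √((-9)² + 10² + 8²) = √245 ≈ 15.65
cos θ = (p·q)/(|p||q|) = -124/(10.05·15.65) ≈ -0.7883
θ = arccos(-0.7883) ≈ 142°

142°


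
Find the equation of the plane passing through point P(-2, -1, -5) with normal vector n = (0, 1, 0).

The plane through P with normal n = (a, b, c) satisfies n·(r - P) = 0,
i.e. ax + by + cz = a·x₀ + b·y₀ + c·z₀.
d = 0·(-2) + 1·(-1) + 0·(-5)
  = 0 - 1 + 0
  = -1
Equation: y = -1

y = -1


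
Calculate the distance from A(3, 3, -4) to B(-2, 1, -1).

d = √[(x₂-x₁)² + (y₂-y₁)² + (z₂-z₁)²]
  = √[(-5)² + (-2)² + 3²]
  = √[25 + 4 + 9]
  = √38
  ≈ 6.164

6.164


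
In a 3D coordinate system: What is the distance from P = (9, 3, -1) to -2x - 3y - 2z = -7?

distance = |a·x₀ + b·y₀ + c·z₀ - d| / √(a² + b² + c²)
  = |(-2)·9 + (-3)·3 + (-2)·(-1) - (-7)| / √((-2)² + (-3)² + (-2)²)
  = |-18 - 9 + 2 + 7| / √(4 + 9 + 4)
  = |-18| / √17
  = 18 / 4.123
  ≈ 4.366

4.366


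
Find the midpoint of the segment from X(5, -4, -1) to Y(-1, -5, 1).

M = ((x₁+x₂)/2, (y₁+y₂)/2, (z₁+z₂)/2)
  = ((5 - 1)/2, (-4 - 5)/2, (-1 + 1)/2)
  = (4/2, -9/2, 0/2)
  = (2, -4.5, 0)

(2, -4.5, 0)


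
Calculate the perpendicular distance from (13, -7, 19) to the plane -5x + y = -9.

distance = |a·x₀ + b·y₀ + c·z₀ - d| / √(a² + b² + c²)
  = |(-5)·13 + 1·(-7) + 0·19 - (-9)| / √((-5)² + 1² + 0²)
  = |-65 - 7 + 0 + 9| / √(25 + 1 + 0)
  = |-63| / √26
  = 63 / 5.099
  ≈ 12.36

12.36


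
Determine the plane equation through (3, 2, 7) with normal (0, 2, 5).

The plane through P with normal n = (a, b, c) satisfies n·(r - P) = 0,
i.e. ax + by + cz = a·x₀ + b·y₀ + c·z₀.
d = 0·3 + 2·2 + 5·7
  = 0 + 4 + 35
  = 39
Equation: 2y + 5z = 39

2y + 5z = 39


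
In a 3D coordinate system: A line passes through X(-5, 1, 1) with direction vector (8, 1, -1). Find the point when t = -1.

P(t) = X + t·d
  = (-5 + 8·(-1), 1 + 1·(-1), 1 + (-1)·(-1))
  = (-5 - 8, 1 - 1, 1 + 1)
  = (-13, 0, 2)

(-13, 0, 2)


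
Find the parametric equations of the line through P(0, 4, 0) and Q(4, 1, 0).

Direction vector d = Q - P = (4 + 0, 1 - 4, 0 + 0) = (4, -3, 0)
Parametric form r = P + t·d:
x = 0 + 4t, y = 4 - 3t, z = 0

x = 0 + 4t, y = 4 - 3t, z = 0


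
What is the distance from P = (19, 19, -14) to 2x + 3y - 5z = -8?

distance = |a·x₀ + b·y₀ + c·z₀ - d| / √(a² + b² + c²)
  = |2·19 + 3·19 + (-5)·(-14) - (-8)| / √(2² + 3² + (-5)²)
  = |38 + 57 + 70 + 8| / √(4 + 9 + 25)
  = |173| / √38
  = 173 / 6.164
  ≈ 28.06

28.06


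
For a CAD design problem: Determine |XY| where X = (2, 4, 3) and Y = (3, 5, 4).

d = √[(x₂-x₁)² + (y₂-y₁)² + (z₂-z₁)²]
  = √[1² + 1² + 1²]
  = √[1 + 1 + 1]
  = √3
  ≈ 1.732

1.732


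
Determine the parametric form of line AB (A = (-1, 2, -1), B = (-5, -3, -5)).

Direction vector d = B - A = (-5 + 1, -3 - 2, -5 + 1) = (-4, -5, -4)
Parametric form r = A + t·d:
x = -1 - 4t, y = 2 - 5t, z = -1 - 4t

x = -1 - 4t, y = 2 - 5t, z = -1 - 4t


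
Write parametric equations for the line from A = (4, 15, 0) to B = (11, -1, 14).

Direction vector d = B - A = (11 - 4, -1 - 15, 14 + 0) = (7, -16, 14)
Parametric form r = A + t·d:
x = 4 + 7t, y = 15 - 16t, z = 0 + 14t

x = 4 + 7t, y = 15 - 16t, z = 0 + 14t


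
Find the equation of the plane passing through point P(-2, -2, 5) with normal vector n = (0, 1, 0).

The plane through P with normal n = (a, b, c) satisfies n·(r - P) = 0,
i.e. ax + by + cz = a·x₀ + b·y₀ + c·z₀.
d = 0·(-2) + 1·(-2) + 0·5
  = 0 - 2 + 0
  = -2
Equation: y = -2

y = -2


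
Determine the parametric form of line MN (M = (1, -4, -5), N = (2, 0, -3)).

Direction vector d = N - M = (2 - 1, 0 + 4, -3 + 5) = (1, 4, 2)
Parametric form r = M + t·d:
x = 1 + t, y = -4 + 4t, z = -5 + 2t

x = 1 + t, y = -4 + 4t, z = -5 + 2t


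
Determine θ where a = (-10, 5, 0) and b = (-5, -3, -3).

a·b = (-10)·(-5) + 5·(-3) + 0·(-3) = 50 - 15 + 0 = 35
|a| = √((-10)² + 5² + 0²) = √125 ≈ 11.18
|b| = √((-5)² + (-3)² + (-3)²) = √43 ≈ 6.557
cos θ = (a·b)/(|a||b|) = 35/(11.18·6.557) ≈ 0.4774
θ = arccos(0.4774) ≈ 61.48°

61.48°


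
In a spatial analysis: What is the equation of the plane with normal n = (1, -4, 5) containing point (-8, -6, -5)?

The plane through P with normal n = (a, b, c) satisfies n·(r - P) = 0,
i.e. ax + by + cz = a·x₀ + b·y₀ + c·z₀.
d = 1·(-8) + (-4)·(-6) + 5·(-5)
  = -8 + 24 - 25
  = -9
Equation: x - 4y + 5z = -9

x - 4y + 5z = -9


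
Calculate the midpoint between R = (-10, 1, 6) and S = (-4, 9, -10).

M = ((x₁+x₂)/2, (y₁+y₂)/2, (z₁+z₂)/2)
  = ((-10 - 4)/2, (1 + 9)/2, (6 - 10)/2)
  = (-14/2, 10/2, -4/2)
  = (-7, 5, -2)

(-7, 5, -2)


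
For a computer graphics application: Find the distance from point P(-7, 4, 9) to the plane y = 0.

distance = |a·x₀ + b·y₀ + c·z₀ - d| / √(a² + b² + c²)
  = |0·(-7) + 1·4 + 0·9 - 0| / √(0² + 1² + 0²)
  = |0 + 4 + 0 + 0| / √(0 + 1 + 0)
  = |4| / √1
  = 4 / 1
  ≈ 4

4


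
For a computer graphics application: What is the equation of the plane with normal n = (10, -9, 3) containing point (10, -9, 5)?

The plane through P with normal n = (a, b, c) satisfies n·(r - P) = 0,
i.e. ax + by + cz = a·x₀ + b·y₀ + c·z₀.
d = 10·10 + (-9)·(-9) + 3·5
  = 100 + 81 + 15
  = 196
Equation: 10x - 9y + 3z = 196

10x - 9y + 3z = 196


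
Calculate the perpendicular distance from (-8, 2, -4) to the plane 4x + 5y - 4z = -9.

distance = |a·x₀ + b·y₀ + c·z₀ - d| / √(a² + b² + c²)
  = |4·(-8) + 5·2 + (-4)·(-4) - (-9)| / √(4² + 5² + (-4)²)
  = |-32 + 10 + 16 + 9| / √(16 + 25 + 16)
  = |3| / √57
  = 3 / 7.55
  ≈ 0.3974

0.3974


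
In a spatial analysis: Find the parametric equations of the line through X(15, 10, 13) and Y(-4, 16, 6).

Direction vector d = Y - X = (-4 - 15, 16 - 10, 6 - 13) = (-19, 6, -7)
Parametric form r = X + t·d:
x = 15 - 19t, y = 10 + 6t, z = 13 - 7t

x = 15 - 19t, y = 10 + 6t, z = 13 - 7t


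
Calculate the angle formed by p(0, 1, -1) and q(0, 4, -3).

p·q = 0·0 + 1·4 + (-1)·(-3) = 0 + 4 + 3 = 7
|p| = √(0² + 1² + (-1)²) = √2 ≈ 1.414
|q| = √(0² + 4² + (-3)²) = √25 ≈ 5
cos θ = (p·q)/(|p||q|) = 7/(1.414·5) ≈ 0.9899
θ = arccos(0.9899) ≈ 8.13°

8.13°


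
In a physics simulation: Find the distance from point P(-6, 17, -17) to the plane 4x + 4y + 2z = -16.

distance = |a·x₀ + b·y₀ + c·z₀ - d| / √(a² + b² + c²)
  = |4·(-6) + 4·17 + 2·(-17) - (-16)| / √(4² + 4² + 2²)
  = |-24 + 68 - 34 + 16| / √(16 + 16 + 4)
  = |26| / √36
  = 26 / 6
  ≈ 4.333

4.333


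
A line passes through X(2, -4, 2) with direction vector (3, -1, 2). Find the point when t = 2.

P(t) = X + t·d
  = (2 + 3·2, -4 + (-1)·2, 2 + 2·2)
  = (2 + 6, -4 - 2, 2 + 4)
  = (8, -6, 6)

(8, -6, 6)


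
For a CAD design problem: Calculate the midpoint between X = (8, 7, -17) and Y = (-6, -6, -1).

M = ((x₁+x₂)/2, (y₁+y₂)/2, (z₁+z₂)/2)
  = ((8 - 6)/2, (7 - 6)/2, (-17 - 1)/2)
  = (2/2, 1/2, -18/2)
  = (1, 0.5, -9)

(1, 0.5, -9)


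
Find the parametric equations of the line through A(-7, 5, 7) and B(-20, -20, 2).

Direction vector d = B - A = (-20 + 7, -20 - 5, 2 - 7) = (-13, -25, -5)
Parametric form r = A + t·d:
x = -7 - 13t, y = 5 - 25t, z = 7 - 5t

x = -7 - 13t, y = 5 - 25t, z = 7 - 5t


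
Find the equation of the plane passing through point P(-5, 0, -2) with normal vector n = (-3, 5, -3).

The plane through P with normal n = (a, b, c) satisfies n·(r - P) = 0,
i.e. ax + by + cz = a·x₀ + b·y₀ + c·z₀.
d = (-3)·(-5) + 5·0 + (-3)·(-2)
  = 15 + 0 + 6
  = 21
Equation: -3x + 5y - 3z = 21

-3x + 5y - 3z = 21


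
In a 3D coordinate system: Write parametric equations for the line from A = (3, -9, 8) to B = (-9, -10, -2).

Direction vector d = B - A = (-9 - 3, -10 + 9, -2 - 8) = (-12, -1, -10)
Parametric form r = A + t·d:
x = 3 - 12t, y = -9 - t, z = 8 - 10t

x = 3 - 12t, y = -9 - t, z = 8 - 10t


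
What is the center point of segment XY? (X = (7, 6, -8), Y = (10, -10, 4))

M = ((x₁+x₂)/2, (y₁+y₂)/2, (z₁+z₂)/2)
  = ((7 + 10)/2, (6 - 10)/2, (-8 + 4)/2)
  = (17/2, -4/2, -4/2)
  = (8.5, -2, -2)

(8.5, -2, -2)


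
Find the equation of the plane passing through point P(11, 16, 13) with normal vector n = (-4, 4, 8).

The plane through P with normal n = (a, b, c) satisfies n·(r - P) = 0,
i.e. ax + by + cz = a·x₀ + b·y₀ + c·z₀.
d = (-4)·11 + 4·16 + 8·13
  = -44 + 64 + 104
  = 124
Equation: -4x + 4y + 8z = 124

-4x + 4y + 8z = 124


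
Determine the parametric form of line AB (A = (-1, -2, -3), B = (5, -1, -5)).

Direction vector d = B - A = (5 + 1, -1 + 2, -5 + 3) = (6, 1, -2)
Parametric form r = A + t·d:
x = -1 + 6t, y = -2 + t, z = -3 - 2t

x = -1 + 6t, y = -2 + t, z = -3 - 2t


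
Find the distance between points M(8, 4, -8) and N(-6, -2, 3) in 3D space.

d = √[(x₂-x₁)² + (y₂-y₁)² + (z₂-z₁)²]
  = √[(-14)² + (-6)² + 11²]
  = √[196 + 36 + 121]
  = √353
  ≈ 18.79

18.79


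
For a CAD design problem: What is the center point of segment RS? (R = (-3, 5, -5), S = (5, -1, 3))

M = ((x₁+x₂)/2, (y₁+y₂)/2, (z₁+z₂)/2)
  = ((-3 + 5)/2, (5 - 1)/2, (-5 + 3)/2)
  = (2/2, 4/2, -2/2)
  = (1, 2, -1)

(1, 2, -1)


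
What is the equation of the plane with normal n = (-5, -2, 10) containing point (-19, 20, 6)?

The plane through P with normal n = (a, b, c) satisfies n·(r - P) = 0,
i.e. ax + by + cz = a·x₀ + b·y₀ + c·z₀.
d = (-5)·(-19) + (-2)·20 + 10·6
  = 95 - 40 + 60
  = 115
Equation: -5x - 2y + 10z = 115

-5x - 2y + 10z = 115


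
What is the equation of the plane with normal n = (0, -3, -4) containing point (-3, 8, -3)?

The plane through P with normal n = (a, b, c) satisfies n·(r - P) = 0,
i.e. ax + by + cz = a·x₀ + b·y₀ + c·z₀.
d = 0·(-3) + (-3)·8 + (-4)·(-3)
  = 0 - 24 + 12
  = -12
Equation: -3y - 4z = -12

-3y - 4z = -12


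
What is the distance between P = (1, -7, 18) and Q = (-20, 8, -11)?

d = √[(x₂-x₁)² + (y₂-y₁)² + (z₂-z₁)²]
  = √[(-21)² + 15² + (-29)²]
  = √[441 + 225 + 841]
  = √1507
  ≈ 38.82

38.82


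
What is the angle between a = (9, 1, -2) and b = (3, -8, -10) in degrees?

a·b = 9·3 + 1·(-8) + (-2)·(-10) = 27 - 8 + 20 = 39
|a| = √(9² + 1² + (-2)²) = √86 ≈ 9.274
|b| = √(3² + (-8)² + (-10)²) = √173 ≈ 13.15
cos θ = (a·b)/(|a||b|) = 39/(9.274·13.15) ≈ 0.3197
θ = arccos(0.3197) ≈ 71.35°

71.35°


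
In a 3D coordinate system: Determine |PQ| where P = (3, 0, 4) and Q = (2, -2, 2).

d = √[(x₂-x₁)² + (y₂-y₁)² + (z₂-z₁)²]
  = √[(-1)² + (-2)² + (-2)²]
  = √[1 + 4 + 4]
  = √9
  ≈ 3

3


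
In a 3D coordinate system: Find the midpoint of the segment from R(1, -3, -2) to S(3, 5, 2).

M = ((x₁+x₂)/2, (y₁+y₂)/2, (z₁+z₂)/2)
  = ((1 + 3)/2, (-3 + 5)/2, (-2 + 2)/2)
  = (4/2, 2/2, 0/2)
  = (2, 1, 0)

(2, 1, 0)


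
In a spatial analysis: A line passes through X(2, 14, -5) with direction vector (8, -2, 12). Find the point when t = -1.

P(t) = X + t·d
  = (2 + 8·(-1), 14 + (-2)·(-1), -5 + 12·(-1))
  = (2 - 8, 14 + 2, -5 - 12)
  = (-6, 16, -17)

(-6, 16, -17)


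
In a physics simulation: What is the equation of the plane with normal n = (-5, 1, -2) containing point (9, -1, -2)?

The plane through P with normal n = (a, b, c) satisfies n·(r - P) = 0,
i.e. ax + by + cz = a·x₀ + b·y₀ + c·z₀.
d = (-5)·9 + 1·(-1) + (-2)·(-2)
  = -45 - 1 + 4
  = -42
Equation: -5x + y - 2z = -42

-5x + y - 2z = -42


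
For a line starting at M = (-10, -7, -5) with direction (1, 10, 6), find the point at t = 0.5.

P(t) = M + t·d
  = (-10 + 1·0.5, -7 + 10·0.5, -5 + 6·0.5)
  = (-10 + 0.5, -7 + 5, -5 + 3)
  = (-9.5, -2, -2)

(-9.5, -2, -2)


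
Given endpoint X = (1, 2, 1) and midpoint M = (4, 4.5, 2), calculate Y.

Y = 2M - X
  = (2·4 - 1, 2·4.5 - 2, 2·2 - 1)
  = (8 - 1, 9 - 2, 4 - 1)
  = (7, 7, 3)

(7, 7, 3)


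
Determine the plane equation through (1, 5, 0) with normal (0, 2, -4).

The plane through P with normal n = (a, b, c) satisfies n·(r - P) = 0,
i.e. ax + by + cz = a·x₀ + b·y₀ + c·z₀.
d = 0·1 + 2·5 + (-4)·0
  = 0 + 10 + 0
  = 10
Equation: 2y - 4z = 10

2y - 4z = 10


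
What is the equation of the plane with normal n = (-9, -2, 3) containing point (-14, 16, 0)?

The plane through P with normal n = (a, b, c) satisfies n·(r - P) = 0,
i.e. ax + by + cz = a·x₀ + b·y₀ + c·z₀.
d = (-9)·(-14) + (-2)·16 + 3·0
  = 126 - 32 + 0
  = 94
Equation: -9x - 2y + 3z = 94

-9x - 2y + 3z = 94


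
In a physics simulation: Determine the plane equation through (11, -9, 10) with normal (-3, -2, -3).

The plane through P with normal n = (a, b, c) satisfies n·(r - P) = 0,
i.e. ax + by + cz = a·x₀ + b·y₀ + c·z₀.
d = (-3)·11 + (-2)·(-9) + (-3)·10
  = -33 + 18 - 30
  = -45
Equation: -3x - 2y - 3z = -45

-3x - 2y - 3z = -45


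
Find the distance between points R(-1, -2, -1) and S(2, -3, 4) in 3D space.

d = √[(x₂-x₁)² + (y₂-y₁)² + (z₂-z₁)²]
  = √[3² + (-1)² + 5²]
  = √[9 + 1 + 25]
  = √35
  ≈ 5.916

5.916


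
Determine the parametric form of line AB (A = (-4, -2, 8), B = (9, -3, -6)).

Direction vector d = B - A = (9 + 4, -3 + 2, -6 - 8) = (13, -1, -14)
Parametric form r = A + t·d:
x = -4 + 13t, y = -2 - t, z = 8 - 14t

x = -4 + 13t, y = -2 - t, z = 8 - 14t


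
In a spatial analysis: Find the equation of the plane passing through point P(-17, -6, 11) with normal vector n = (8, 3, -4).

The plane through P with normal n = (a, b, c) satisfies n·(r - P) = 0,
i.e. ax + by + cz = a·x₀ + b·y₀ + c·z₀.
d = 8·(-17) + 3·(-6) + (-4)·11
  = -136 - 18 - 44
  = -198
Equation: 8x + 3y - 4z = -198

8x + 3y - 4z = -198


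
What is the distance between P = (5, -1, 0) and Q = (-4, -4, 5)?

d = √[(x₂-x₁)² + (y₂-y₁)² + (z₂-z₁)²]
  = √[(-9)² + (-3)² + 5²]
  = √[81 + 9 + 25]
  = √115
  ≈ 10.72

10.72


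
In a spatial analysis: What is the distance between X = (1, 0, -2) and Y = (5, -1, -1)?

d = √[(x₂-x₁)² + (y₂-y₁)² + (z₂-z₁)²]
  = √[4² + (-1)² + 1²]
  = √[16 + 1 + 1]
  = √18
  ≈ 4.243

4.243


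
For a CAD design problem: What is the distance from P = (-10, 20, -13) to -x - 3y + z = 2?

distance = |a·x₀ + b·y₀ + c·z₀ - d| / √(a² + b² + c²)
  = |(-1)·(-10) + (-3)·20 + 1·(-13) - 2| / √((-1)² + (-3)² + 1²)
  = |10 - 60 - 13 - 2| / √(1 + 9 + 1)
  = |-65| / √11
  = 65 / 3.317
  ≈ 19.6

19.6


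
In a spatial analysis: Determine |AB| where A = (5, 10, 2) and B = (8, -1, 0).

d = √[(x₂-x₁)² + (y₂-y₁)² + (z₂-z₁)²]
  = √[3² + (-11)² + (-2)²]
  = √[9 + 121 + 4]
  = √134
  ≈ 11.58

11.58


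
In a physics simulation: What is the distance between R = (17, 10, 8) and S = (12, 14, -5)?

d = √[(x₂-x₁)² + (y₂-y₁)² + (z₂-z₁)²]
  = √[(-5)² + 4² + (-13)²]
  = √[25 + 16 + 169]
  = √210
  ≈ 14.49

14.49


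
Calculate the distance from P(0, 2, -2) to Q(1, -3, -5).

d = √[(x₂-x₁)² + (y₂-y₁)² + (z₂-z₁)²]
  = √[1² + (-5)² + (-3)²]
  = √[1 + 25 + 9]
  = √35
  ≈ 5.916

5.916
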